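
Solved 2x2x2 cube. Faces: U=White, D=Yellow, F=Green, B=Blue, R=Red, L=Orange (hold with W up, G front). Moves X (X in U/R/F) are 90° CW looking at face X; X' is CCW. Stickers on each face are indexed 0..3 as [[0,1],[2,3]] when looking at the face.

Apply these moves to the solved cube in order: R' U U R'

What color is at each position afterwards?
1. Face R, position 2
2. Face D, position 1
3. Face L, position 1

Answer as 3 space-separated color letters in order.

After move 1 (R'): R=RRRR U=WBWB F=GWGW D=YGYG B=YBYB
After move 2 (U): U=WWBB F=RRGW R=YBRR B=OOYB L=GWOO
After move 3 (U): U=BWBW F=YBGW R=OORR B=GWYB L=RROO
After move 4 (R'): R=OROR U=BYBG F=YWGW D=YBYW B=GWGB
Query 1: R[2] = O
Query 2: D[1] = B
Query 3: L[1] = R

Answer: O B R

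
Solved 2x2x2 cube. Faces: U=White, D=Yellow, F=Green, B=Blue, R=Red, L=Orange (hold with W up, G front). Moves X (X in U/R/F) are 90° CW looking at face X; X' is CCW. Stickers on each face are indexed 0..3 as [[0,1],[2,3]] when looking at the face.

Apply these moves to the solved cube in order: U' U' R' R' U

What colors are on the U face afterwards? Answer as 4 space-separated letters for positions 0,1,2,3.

After move 1 (U'): U=WWWW F=OOGG R=GGRR B=RRBB L=BBOO
After move 2 (U'): U=WWWW F=BBGG R=OORR B=GGBB L=RROO
After move 3 (R'): R=OROR U=WBWG F=BWGW D=YBYG B=YGYB
After move 4 (R'): R=RROO U=WYWY F=BBGG D=YWYW B=GGBB
After move 5 (U): U=WWYY F=RRGG R=GGOO B=RRBB L=BBOO
Query: U face = WWYY

Answer: W W Y Y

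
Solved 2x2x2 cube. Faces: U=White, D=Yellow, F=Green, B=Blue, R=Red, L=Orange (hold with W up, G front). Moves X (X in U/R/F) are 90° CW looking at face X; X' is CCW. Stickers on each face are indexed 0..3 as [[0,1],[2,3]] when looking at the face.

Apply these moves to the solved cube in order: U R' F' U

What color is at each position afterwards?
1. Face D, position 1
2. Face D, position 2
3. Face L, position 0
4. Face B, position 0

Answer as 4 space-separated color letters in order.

After move 1 (U): U=WWWW F=RRGG R=BBRR B=OOBB L=GGOO
After move 2 (R'): R=BRBR U=WBWO F=RWGW D=YRYG B=YOYB
After move 3 (F'): F=WWRG U=WBBB R=RRYR D=GOYG L=GOOW
After move 4 (U): U=BWBB F=RRRG R=YOYR B=GOYB L=WWOW
Query 1: D[1] = O
Query 2: D[2] = Y
Query 3: L[0] = W
Query 4: B[0] = G

Answer: O Y W G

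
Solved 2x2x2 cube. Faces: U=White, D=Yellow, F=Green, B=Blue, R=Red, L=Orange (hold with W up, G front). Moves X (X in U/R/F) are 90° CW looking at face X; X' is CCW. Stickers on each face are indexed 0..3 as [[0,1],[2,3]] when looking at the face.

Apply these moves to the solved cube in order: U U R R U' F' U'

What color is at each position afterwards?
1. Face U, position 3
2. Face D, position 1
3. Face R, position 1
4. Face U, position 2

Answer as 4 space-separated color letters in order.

Answer: B O G Y

Derivation:
After move 1 (U): U=WWWW F=RRGG R=BBRR B=OOBB L=GGOO
After move 2 (U): U=WWWW F=BBGG R=OORR B=GGBB L=RROO
After move 3 (R): R=RORO U=WBWG F=BYGY D=YBYG B=WGWB
After move 4 (R): R=RROO U=WYWY F=BBGG D=YWYW B=GGBB
After move 5 (U'): U=YYWW F=RRGG R=BBOO B=RRBB L=GGOO
After move 6 (F'): F=RGRG U=YYBO R=WBYO D=GOYW L=GWOW
After move 7 (U'): U=YOYB F=GWRG R=RGYO B=WBBB L=RROW
Query 1: U[3] = B
Query 2: D[1] = O
Query 3: R[1] = G
Query 4: U[2] = Y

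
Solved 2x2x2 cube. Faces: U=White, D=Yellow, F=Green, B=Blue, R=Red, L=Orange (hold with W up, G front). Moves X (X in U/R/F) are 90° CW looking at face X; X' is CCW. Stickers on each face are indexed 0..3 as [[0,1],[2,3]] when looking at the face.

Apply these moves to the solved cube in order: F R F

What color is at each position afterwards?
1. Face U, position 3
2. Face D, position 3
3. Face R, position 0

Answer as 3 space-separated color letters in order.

After move 1 (F): F=GGGG U=WWOO R=WRWR D=RRYY L=OYOY
After move 2 (R): R=WWRR U=WGOG F=GRGY D=RBYB B=OBWB
After move 3 (F): F=GGYR U=WGYY R=OWGR D=RWYB L=OROB
Query 1: U[3] = Y
Query 2: D[3] = B
Query 3: R[0] = O

Answer: Y B O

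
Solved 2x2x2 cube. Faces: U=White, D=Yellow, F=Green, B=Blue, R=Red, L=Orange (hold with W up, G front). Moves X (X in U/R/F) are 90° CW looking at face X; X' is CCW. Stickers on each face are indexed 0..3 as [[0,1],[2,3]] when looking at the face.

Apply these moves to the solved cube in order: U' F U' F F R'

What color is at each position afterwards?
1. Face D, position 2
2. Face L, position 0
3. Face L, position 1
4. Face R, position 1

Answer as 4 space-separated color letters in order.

Answer: Y R W R

Derivation:
After move 1 (U'): U=WWWW F=OOGG R=GGRR B=RRBB L=BBOO
After move 2 (F): F=GOGO U=WWOB R=WGWR D=RGYY L=BYOY
After move 3 (U'): U=WBWO F=BYGO R=GOWR B=WGBB L=RROY
After move 4 (F): F=GBOY U=WBYR R=WOOR D=WGYY L=RROG
After move 5 (F): F=OGYB U=WBGR R=YORR D=OWYY L=RWOG
After move 6 (R'): R=ORYR U=WBGW F=OBYR D=OGYB B=YGWB
Query 1: D[2] = Y
Query 2: L[0] = R
Query 3: L[1] = W
Query 4: R[1] = R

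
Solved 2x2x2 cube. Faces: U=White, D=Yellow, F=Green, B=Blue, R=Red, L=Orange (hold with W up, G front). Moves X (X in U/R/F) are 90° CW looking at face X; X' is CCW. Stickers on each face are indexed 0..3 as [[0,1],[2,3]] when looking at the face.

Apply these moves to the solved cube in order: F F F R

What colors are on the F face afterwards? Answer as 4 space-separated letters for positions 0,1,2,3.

After move 1 (F): F=GGGG U=WWOO R=WRWR D=RRYY L=OYOY
After move 2 (F): F=GGGG U=WWYY R=OROR D=WWYY L=OROR
After move 3 (F): F=GGGG U=WWRR R=YRYR D=OOYY L=OWOW
After move 4 (R): R=YYRR U=WGRG F=GOGY D=OBYB B=RBWB
Query: F face = GOGY

Answer: G O G Y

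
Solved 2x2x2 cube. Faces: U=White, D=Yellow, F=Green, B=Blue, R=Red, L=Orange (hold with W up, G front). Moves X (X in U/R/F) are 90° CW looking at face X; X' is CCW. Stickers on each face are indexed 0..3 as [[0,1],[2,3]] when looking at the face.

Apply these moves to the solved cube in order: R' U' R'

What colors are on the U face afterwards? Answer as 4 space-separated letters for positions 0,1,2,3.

Answer: B Y W R

Derivation:
After move 1 (R'): R=RRRR U=WBWB F=GWGW D=YGYG B=YBYB
After move 2 (U'): U=BBWW F=OOGW R=GWRR B=RRYB L=YBOO
After move 3 (R'): R=WRGR U=BYWR F=OBGW D=YOYW B=GRGB
Query: U face = BYWR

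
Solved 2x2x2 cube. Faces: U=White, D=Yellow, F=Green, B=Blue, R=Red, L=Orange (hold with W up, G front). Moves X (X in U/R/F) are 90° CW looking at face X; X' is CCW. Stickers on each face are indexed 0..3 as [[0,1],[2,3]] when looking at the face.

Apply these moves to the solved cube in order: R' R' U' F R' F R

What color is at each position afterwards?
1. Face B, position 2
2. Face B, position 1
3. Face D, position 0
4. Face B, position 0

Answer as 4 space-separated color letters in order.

After move 1 (R'): R=RRRR U=WBWB F=GWGW D=YGYG B=YBYB
After move 2 (R'): R=RRRR U=WYWY F=GBGB D=YWYW B=GBGB
After move 3 (U'): U=YYWW F=OOGB R=GBRR B=RRGB L=GBOO
After move 4 (F): F=GOBO U=YYOB R=WBWR D=RGYW L=GYOW
After move 5 (R'): R=BRWW U=YGOR F=GYBB D=ROYO B=WRGB
After move 6 (F): F=BGBY U=YGWY R=ORRW D=WBYO L=GROO
After move 7 (R): R=ROWR U=YGWY F=BBBO D=WGYW B=YRGB
Query 1: B[2] = G
Query 2: B[1] = R
Query 3: D[0] = W
Query 4: B[0] = Y

Answer: G R W Y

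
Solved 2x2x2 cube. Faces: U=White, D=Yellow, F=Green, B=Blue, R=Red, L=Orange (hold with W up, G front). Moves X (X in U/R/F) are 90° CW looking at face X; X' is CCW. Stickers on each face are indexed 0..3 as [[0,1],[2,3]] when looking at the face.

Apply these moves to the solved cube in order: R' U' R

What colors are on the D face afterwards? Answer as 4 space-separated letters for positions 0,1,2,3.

Answer: Y Y Y R

Derivation:
After move 1 (R'): R=RRRR U=WBWB F=GWGW D=YGYG B=YBYB
After move 2 (U'): U=BBWW F=OOGW R=GWRR B=RRYB L=YBOO
After move 3 (R): R=RGRW U=BOWW F=OGGG D=YYYR B=WRBB
Query: D face = YYYR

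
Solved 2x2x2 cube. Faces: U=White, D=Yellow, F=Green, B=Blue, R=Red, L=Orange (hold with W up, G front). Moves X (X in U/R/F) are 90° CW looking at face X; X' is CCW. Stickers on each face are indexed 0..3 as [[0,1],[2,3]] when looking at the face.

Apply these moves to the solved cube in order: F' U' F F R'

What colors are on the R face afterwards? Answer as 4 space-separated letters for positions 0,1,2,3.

Answer: G R W B

Derivation:
After move 1 (F'): F=GGGG U=WWRR R=YRYR D=OOYY L=OWOW
After move 2 (U'): U=WRWR F=OWGG R=GGYR B=YRBB L=BBOW
After move 3 (F): F=GOGW U=WRWB R=WGRR D=YGYY L=BOOO
After move 4 (F): F=GGWO U=WROO R=WGBR D=RWYY L=BYOG
After move 5 (R'): R=GRWB U=WBOY F=GRWO D=RGYO B=YRWB
Query: R face = GRWB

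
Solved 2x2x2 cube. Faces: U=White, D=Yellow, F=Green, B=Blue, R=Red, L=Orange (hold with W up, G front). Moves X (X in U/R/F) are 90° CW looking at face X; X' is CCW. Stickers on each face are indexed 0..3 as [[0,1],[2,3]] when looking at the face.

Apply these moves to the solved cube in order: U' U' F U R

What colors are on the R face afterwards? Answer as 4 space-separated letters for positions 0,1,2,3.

After move 1 (U'): U=WWWW F=OOGG R=GGRR B=RRBB L=BBOO
After move 2 (U'): U=WWWW F=BBGG R=OORR B=GGBB L=RROO
After move 3 (F): F=GBGB U=WWOR R=WOWR D=ROYY L=RYOY
After move 4 (U): U=OWRW F=WOGB R=GGWR B=RYBB L=GBOY
After move 5 (R): R=WGRG U=OORB F=WOGY D=RBYR B=WYWB
Query: R face = WGRG

Answer: W G R G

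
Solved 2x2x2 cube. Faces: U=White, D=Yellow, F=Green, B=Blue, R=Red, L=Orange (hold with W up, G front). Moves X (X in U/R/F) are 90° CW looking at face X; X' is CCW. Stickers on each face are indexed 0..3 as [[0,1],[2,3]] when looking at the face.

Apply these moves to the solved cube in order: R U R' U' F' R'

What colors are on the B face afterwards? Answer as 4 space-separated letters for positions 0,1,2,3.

After move 1 (R): R=RRRR U=WGWG F=GYGY D=YBYB B=WBWB
After move 2 (U): U=WWGG F=RRGY R=WBRR B=OOWB L=GYOO
After move 3 (R'): R=BRWR U=WWGO F=RWGG D=YRYY B=BOBB
After move 4 (U'): U=WOWG F=GYGG R=RWWR B=BRBB L=BOOO
After move 5 (F'): F=YGGG U=WORW R=RWYR D=OOYY L=BGOW
After move 6 (R'): R=WRRY U=WBRB F=YOGW D=OGYG B=YROB
Query: B face = YROB

Answer: Y R O B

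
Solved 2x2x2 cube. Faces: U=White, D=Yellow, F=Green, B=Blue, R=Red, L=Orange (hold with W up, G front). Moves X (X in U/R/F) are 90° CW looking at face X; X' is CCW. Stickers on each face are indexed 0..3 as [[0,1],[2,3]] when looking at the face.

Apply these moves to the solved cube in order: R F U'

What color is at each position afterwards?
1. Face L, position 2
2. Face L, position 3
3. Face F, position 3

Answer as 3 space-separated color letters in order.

After move 1 (R): R=RRRR U=WGWG F=GYGY D=YBYB B=WBWB
After move 2 (F): F=GGYY U=WGOO R=WRGR D=RRYB L=OYOB
After move 3 (U'): U=GOWO F=OYYY R=GGGR B=WRWB L=WBOB
Query 1: L[2] = O
Query 2: L[3] = B
Query 3: F[3] = Y

Answer: O B Y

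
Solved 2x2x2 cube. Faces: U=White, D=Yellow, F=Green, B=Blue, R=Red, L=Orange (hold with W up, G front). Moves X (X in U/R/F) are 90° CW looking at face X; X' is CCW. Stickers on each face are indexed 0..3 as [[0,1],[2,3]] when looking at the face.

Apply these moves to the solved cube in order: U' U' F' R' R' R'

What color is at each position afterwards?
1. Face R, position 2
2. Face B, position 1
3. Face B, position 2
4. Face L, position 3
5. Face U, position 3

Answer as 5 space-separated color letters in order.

Answer: R G W W G

Derivation:
After move 1 (U'): U=WWWW F=OOGG R=GGRR B=RRBB L=BBOO
After move 2 (U'): U=WWWW F=BBGG R=OORR B=GGBB L=RROO
After move 3 (F'): F=BGBG U=WWOR R=YOYR D=ROYY L=RWOW
After move 4 (R'): R=ORYY U=WBOG F=BWBR D=RGYG B=YGOB
After move 5 (R'): R=RYOY U=WOOY F=BBBG D=RWYR B=GGGB
After move 6 (R'): R=YYRO U=WGOG F=BOBY D=RBYG B=RGWB
Query 1: R[2] = R
Query 2: B[1] = G
Query 3: B[2] = W
Query 4: L[3] = W
Query 5: U[3] = G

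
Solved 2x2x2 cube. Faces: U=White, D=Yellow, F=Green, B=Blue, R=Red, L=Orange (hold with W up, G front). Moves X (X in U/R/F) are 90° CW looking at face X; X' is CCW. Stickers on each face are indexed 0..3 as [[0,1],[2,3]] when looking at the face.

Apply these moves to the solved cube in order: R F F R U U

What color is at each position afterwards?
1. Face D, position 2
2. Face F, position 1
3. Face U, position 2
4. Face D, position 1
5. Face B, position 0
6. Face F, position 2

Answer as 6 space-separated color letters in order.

After move 1 (R): R=RRRR U=WGWG F=GYGY D=YBYB B=WBWB
After move 2 (F): F=GGYY U=WGOO R=WRGR D=RRYB L=OYOB
After move 3 (F): F=YGYG U=WGBY R=OROR D=GWYB L=OROR
After move 4 (R): R=OORR U=WGBG F=YWYB D=GWYW B=YBGB
After move 5 (U): U=BWGG F=OOYB R=YBRR B=ORGB L=YWOR
After move 6 (U): U=GBGW F=YBYB R=ORRR B=YWGB L=OOOR
Query 1: D[2] = Y
Query 2: F[1] = B
Query 3: U[2] = G
Query 4: D[1] = W
Query 5: B[0] = Y
Query 6: F[2] = Y

Answer: Y B G W Y Y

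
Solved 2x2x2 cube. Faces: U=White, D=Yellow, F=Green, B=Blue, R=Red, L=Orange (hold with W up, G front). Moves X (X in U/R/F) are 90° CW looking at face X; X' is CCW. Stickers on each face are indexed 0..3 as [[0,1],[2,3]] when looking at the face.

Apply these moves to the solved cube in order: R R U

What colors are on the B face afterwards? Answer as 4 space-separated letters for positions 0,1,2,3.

After move 1 (R): R=RRRR U=WGWG F=GYGY D=YBYB B=WBWB
After move 2 (R): R=RRRR U=WYWY F=GBGB D=YWYW B=GBGB
After move 3 (U): U=WWYY F=RRGB R=GBRR B=OOGB L=GBOO
Query: B face = OOGB

Answer: O O G B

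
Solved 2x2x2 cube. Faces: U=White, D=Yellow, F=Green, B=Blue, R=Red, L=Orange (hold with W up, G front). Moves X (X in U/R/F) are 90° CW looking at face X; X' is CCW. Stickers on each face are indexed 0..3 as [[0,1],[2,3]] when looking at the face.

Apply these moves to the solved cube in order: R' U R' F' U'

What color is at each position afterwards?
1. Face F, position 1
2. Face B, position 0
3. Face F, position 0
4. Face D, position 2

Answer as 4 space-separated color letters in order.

Answer: O R G Y

Derivation:
After move 1 (R'): R=RRRR U=WBWB F=GWGW D=YGYG B=YBYB
After move 2 (U): U=WWBB F=RRGW R=YBRR B=OOYB L=GWOO
After move 3 (R'): R=BRYR U=WYBO F=RWGB D=YRYW B=GOGB
After move 4 (F'): F=WBRG U=WYBY R=RRYR D=WOYW L=GOOB
After move 5 (U'): U=YYWB F=GORG R=WBYR B=RRGB L=GOOB
Query 1: F[1] = O
Query 2: B[0] = R
Query 3: F[0] = G
Query 4: D[2] = Y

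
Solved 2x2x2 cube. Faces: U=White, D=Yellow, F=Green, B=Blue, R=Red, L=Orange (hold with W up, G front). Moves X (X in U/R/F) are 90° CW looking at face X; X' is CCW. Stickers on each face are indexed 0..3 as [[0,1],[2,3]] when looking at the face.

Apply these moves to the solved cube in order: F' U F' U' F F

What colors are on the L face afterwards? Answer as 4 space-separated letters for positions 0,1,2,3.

After move 1 (F'): F=GGGG U=WWRR R=YRYR D=OOYY L=OWOW
After move 2 (U): U=RWRW F=YRGG R=BBYR B=OWBB L=GGOW
After move 3 (F'): F=RGYG U=RWBY R=OBOR D=GWYY L=GWOR
After move 4 (U'): U=WYRB F=GWYG R=RGOR B=OBBB L=OWOR
After move 5 (F): F=YGGW U=WYRW R=RGBR D=ORYY L=OGOW
After move 6 (F): F=GYWG U=WYWG R=RGWR D=BRYY L=OOOR
Query: L face = OOOR

Answer: O O O R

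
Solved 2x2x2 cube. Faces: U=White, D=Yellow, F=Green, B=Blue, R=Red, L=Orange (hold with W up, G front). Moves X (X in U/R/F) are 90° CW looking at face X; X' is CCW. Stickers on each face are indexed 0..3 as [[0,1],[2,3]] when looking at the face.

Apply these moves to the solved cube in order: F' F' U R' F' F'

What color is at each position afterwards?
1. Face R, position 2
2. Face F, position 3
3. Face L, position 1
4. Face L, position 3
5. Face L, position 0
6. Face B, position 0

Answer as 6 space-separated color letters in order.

After move 1 (F'): F=GGGG U=WWRR R=YRYR D=OOYY L=OWOW
After move 2 (F'): F=GGGG U=WWYY R=OROR D=WWYY L=OROR
After move 3 (U): U=YWYW F=ORGG R=BBOR B=ORBB L=GGOR
After move 4 (R'): R=BRBO U=YBYO F=OWGW D=WRYG B=YRWB
After move 5 (F'): F=WWOG U=YBBB R=RRWO D=GRYG L=GOOY
After move 6 (F'): F=WGWO U=YBRW R=RRGO D=OYYG L=GBOB
Query 1: R[2] = G
Query 2: F[3] = O
Query 3: L[1] = B
Query 4: L[3] = B
Query 5: L[0] = G
Query 6: B[0] = Y

Answer: G O B B G Y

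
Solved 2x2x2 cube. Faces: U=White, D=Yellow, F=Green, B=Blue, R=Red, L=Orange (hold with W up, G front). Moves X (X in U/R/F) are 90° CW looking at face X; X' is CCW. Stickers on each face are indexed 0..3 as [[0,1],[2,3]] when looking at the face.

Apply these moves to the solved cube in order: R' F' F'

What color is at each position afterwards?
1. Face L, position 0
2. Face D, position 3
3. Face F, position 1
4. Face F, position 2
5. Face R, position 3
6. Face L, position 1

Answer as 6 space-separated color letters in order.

Answer: O G G W R R

Derivation:
After move 1 (R'): R=RRRR U=WBWB F=GWGW D=YGYG B=YBYB
After move 2 (F'): F=WWGG U=WBRR R=GRYR D=OOYG L=OBOW
After move 3 (F'): F=WGWG U=WBGY R=OROR D=BWYG L=OROR
Query 1: L[0] = O
Query 2: D[3] = G
Query 3: F[1] = G
Query 4: F[2] = W
Query 5: R[3] = R
Query 6: L[1] = R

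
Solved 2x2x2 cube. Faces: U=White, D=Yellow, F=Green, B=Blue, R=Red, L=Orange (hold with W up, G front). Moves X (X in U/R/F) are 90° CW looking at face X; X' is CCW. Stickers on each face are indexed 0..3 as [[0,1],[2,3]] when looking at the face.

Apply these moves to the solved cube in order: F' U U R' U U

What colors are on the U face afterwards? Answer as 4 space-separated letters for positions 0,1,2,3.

After move 1 (F'): F=GGGG U=WWRR R=YRYR D=OOYY L=OWOW
After move 2 (U): U=RWRW F=YRGG R=BBYR B=OWBB L=GGOW
After move 3 (U): U=RRWW F=BBGG R=OWYR B=GGBB L=YROW
After move 4 (R'): R=WROY U=RBWG F=BRGW D=OBYG B=YGOB
After move 5 (U): U=WRGB F=WRGW R=YGOY B=YROB L=BROW
After move 6 (U): U=GWBR F=YGGW R=YROY B=BROB L=WROW
Query: U face = GWBR

Answer: G W B R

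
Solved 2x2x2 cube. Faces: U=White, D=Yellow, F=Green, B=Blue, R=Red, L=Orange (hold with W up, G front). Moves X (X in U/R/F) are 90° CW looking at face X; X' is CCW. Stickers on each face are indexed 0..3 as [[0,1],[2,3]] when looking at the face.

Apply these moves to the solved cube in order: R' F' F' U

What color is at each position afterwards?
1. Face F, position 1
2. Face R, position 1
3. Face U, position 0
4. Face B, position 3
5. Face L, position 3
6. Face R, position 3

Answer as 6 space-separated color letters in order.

After move 1 (R'): R=RRRR U=WBWB F=GWGW D=YGYG B=YBYB
After move 2 (F'): F=WWGG U=WBRR R=GRYR D=OOYG L=OBOW
After move 3 (F'): F=WGWG U=WBGY R=OROR D=BWYG L=OROR
After move 4 (U): U=GWYB F=ORWG R=YBOR B=ORYB L=WGOR
Query 1: F[1] = R
Query 2: R[1] = B
Query 3: U[0] = G
Query 4: B[3] = B
Query 5: L[3] = R
Query 6: R[3] = R

Answer: R B G B R R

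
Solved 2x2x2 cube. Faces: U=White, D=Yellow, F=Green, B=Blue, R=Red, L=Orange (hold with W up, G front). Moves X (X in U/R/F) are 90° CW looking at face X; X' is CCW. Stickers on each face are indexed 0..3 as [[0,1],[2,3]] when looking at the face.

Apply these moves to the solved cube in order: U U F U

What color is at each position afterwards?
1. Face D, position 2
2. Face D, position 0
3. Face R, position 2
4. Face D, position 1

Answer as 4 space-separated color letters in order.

Answer: Y R W O

Derivation:
After move 1 (U): U=WWWW F=RRGG R=BBRR B=OOBB L=GGOO
After move 2 (U): U=WWWW F=BBGG R=OORR B=GGBB L=RROO
After move 3 (F): F=GBGB U=WWOR R=WOWR D=ROYY L=RYOY
After move 4 (U): U=OWRW F=WOGB R=GGWR B=RYBB L=GBOY
Query 1: D[2] = Y
Query 2: D[0] = R
Query 3: R[2] = W
Query 4: D[1] = O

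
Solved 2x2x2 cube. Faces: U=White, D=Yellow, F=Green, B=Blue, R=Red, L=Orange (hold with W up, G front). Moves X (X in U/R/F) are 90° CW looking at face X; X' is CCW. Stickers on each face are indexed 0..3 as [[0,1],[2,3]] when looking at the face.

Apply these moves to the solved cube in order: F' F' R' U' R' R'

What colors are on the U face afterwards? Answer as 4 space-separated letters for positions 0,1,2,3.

After move 1 (F'): F=GGGG U=WWRR R=YRYR D=OOYY L=OWOW
After move 2 (F'): F=GGGG U=WWYY R=OROR D=WWYY L=OROR
After move 3 (R'): R=RROO U=WBYB F=GWGY D=WGYG B=YBWB
After move 4 (U'): U=BBWY F=ORGY R=GWOO B=RRWB L=YBOR
After move 5 (R'): R=WOGO U=BWWR F=OBGY D=WRYY B=GRGB
After move 6 (R'): R=OOWG U=BGWG F=OWGR D=WBYY B=YRRB
Query: U face = BGWG

Answer: B G W G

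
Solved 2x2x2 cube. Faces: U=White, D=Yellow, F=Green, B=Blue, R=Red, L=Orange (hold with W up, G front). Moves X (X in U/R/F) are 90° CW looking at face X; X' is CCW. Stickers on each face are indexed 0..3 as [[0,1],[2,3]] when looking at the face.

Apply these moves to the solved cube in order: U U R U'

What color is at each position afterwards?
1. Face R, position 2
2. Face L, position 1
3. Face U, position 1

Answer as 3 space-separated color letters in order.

Answer: R G G

Derivation:
After move 1 (U): U=WWWW F=RRGG R=BBRR B=OOBB L=GGOO
After move 2 (U): U=WWWW F=BBGG R=OORR B=GGBB L=RROO
After move 3 (R): R=RORO U=WBWG F=BYGY D=YBYG B=WGWB
After move 4 (U'): U=BGWW F=RRGY R=BYRO B=ROWB L=WGOO
Query 1: R[2] = R
Query 2: L[1] = G
Query 3: U[1] = G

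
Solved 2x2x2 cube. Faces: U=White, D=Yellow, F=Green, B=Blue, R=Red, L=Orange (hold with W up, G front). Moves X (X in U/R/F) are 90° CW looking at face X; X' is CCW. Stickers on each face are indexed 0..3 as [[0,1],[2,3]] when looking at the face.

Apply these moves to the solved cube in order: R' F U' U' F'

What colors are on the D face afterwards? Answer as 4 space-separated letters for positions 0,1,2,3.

Answer: R G Y G

Derivation:
After move 1 (R'): R=RRRR U=WBWB F=GWGW D=YGYG B=YBYB
After move 2 (F): F=GGWW U=WBOO R=WRBR D=RRYG L=OYOG
After move 3 (U'): U=BOWO F=OYWW R=GGBR B=WRYB L=YBOG
After move 4 (U'): U=OOBW F=YBWW R=OYBR B=GGYB L=WROG
After move 5 (F'): F=BWYW U=OOOB R=RYRR D=RGYG L=WWOB
Query: D face = RGYG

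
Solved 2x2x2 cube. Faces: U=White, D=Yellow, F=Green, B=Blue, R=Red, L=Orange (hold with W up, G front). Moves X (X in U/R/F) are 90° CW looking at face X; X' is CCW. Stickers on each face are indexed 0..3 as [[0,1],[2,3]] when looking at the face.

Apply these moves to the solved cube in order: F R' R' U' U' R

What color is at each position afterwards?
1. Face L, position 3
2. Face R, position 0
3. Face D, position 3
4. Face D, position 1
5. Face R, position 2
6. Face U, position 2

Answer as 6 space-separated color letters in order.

Answer: Y R G G W R

Derivation:
After move 1 (F): F=GGGG U=WWOO R=WRWR D=RRYY L=OYOY
After move 2 (R'): R=RRWW U=WBOB F=GWGO D=RGYG B=YBRB
After move 3 (R'): R=RWRW U=WROY F=GBGB D=RWYO B=GBGB
After move 4 (U'): U=RYWO F=OYGB R=GBRW B=RWGB L=GBOY
After move 5 (U'): U=YORW F=GBGB R=OYRW B=GBGB L=RWOY
After move 6 (R): R=ROWY U=YBRB F=GWGO D=RGYG B=WBOB
Query 1: L[3] = Y
Query 2: R[0] = R
Query 3: D[3] = G
Query 4: D[1] = G
Query 5: R[2] = W
Query 6: U[2] = R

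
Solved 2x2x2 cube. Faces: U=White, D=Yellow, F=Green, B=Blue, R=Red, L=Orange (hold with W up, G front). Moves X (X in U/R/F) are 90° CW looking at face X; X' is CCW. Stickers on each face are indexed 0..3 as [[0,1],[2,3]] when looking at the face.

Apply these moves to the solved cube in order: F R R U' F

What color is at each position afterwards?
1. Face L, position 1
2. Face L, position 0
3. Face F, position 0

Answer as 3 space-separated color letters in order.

After move 1 (F): F=GGGG U=WWOO R=WRWR D=RRYY L=OYOY
After move 2 (R): R=WWRR U=WGOG F=GRGY D=RBYB B=OBWB
After move 3 (R): R=RWRW U=WROY F=GBGB D=RWYO B=GBGB
After move 4 (U'): U=RYWO F=OYGB R=GBRW B=RWGB L=GBOY
After move 5 (F): F=GOBY U=RYYB R=WBOW D=RGYO L=GROW
Query 1: L[1] = R
Query 2: L[0] = G
Query 3: F[0] = G

Answer: R G G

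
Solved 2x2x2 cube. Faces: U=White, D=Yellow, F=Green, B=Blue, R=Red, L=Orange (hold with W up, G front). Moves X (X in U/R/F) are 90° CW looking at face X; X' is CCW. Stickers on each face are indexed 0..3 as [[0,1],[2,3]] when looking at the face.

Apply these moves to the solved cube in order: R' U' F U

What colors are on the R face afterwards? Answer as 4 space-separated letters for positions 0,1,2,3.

Answer: R R W R

Derivation:
After move 1 (R'): R=RRRR U=WBWB F=GWGW D=YGYG B=YBYB
After move 2 (U'): U=BBWW F=OOGW R=GWRR B=RRYB L=YBOO
After move 3 (F): F=GOWO U=BBOB R=WWWR D=RGYG L=YYOG
After move 4 (U): U=OBBB F=WWWO R=RRWR B=YYYB L=GOOG
Query: R face = RRWR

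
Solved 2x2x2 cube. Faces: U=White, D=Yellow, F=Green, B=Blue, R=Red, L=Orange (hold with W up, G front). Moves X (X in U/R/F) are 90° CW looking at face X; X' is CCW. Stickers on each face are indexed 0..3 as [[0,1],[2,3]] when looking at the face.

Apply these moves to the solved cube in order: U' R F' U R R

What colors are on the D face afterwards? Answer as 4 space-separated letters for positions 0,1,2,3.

After move 1 (U'): U=WWWW F=OOGG R=GGRR B=RRBB L=BBOO
After move 2 (R): R=RGRG U=WOWG F=OYGY D=YBYR B=WRWB
After move 3 (F'): F=YYOG U=WORR R=BGYG D=BOYR L=BGOW
After move 4 (U): U=RWRO F=BGOG R=WRYG B=BGWB L=YYOW
After move 5 (R): R=YWGR U=RGRG F=BOOR D=BWYB B=OGWB
After move 6 (R): R=GYRW U=RORR F=BWOB D=BWYO B=GGGB
Query: D face = BWYO

Answer: B W Y O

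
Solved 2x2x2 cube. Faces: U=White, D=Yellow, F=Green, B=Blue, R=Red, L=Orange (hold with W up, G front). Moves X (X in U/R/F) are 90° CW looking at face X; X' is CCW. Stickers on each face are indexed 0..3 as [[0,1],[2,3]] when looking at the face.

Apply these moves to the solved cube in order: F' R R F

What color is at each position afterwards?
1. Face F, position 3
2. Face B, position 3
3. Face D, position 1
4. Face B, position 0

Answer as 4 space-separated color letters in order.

After move 1 (F'): F=GGGG U=WWRR R=YRYR D=OOYY L=OWOW
After move 2 (R): R=YYRR U=WGRG F=GOGY D=OBYB B=RBWB
After move 3 (R): R=RYRY U=WORY F=GBGB D=OWYR B=GBGB
After move 4 (F): F=GGBB U=WOWW R=RYYY D=RRYR L=OOOW
Query 1: F[3] = B
Query 2: B[3] = B
Query 3: D[1] = R
Query 4: B[0] = G

Answer: B B R G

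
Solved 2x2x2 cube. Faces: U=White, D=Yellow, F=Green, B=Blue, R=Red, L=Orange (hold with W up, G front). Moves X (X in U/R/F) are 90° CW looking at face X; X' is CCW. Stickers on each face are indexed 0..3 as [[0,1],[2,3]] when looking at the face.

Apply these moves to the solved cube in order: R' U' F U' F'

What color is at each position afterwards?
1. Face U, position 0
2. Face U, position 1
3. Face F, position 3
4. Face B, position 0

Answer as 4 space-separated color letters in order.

Answer: B B W W

Derivation:
After move 1 (R'): R=RRRR U=WBWB F=GWGW D=YGYG B=YBYB
After move 2 (U'): U=BBWW F=OOGW R=GWRR B=RRYB L=YBOO
After move 3 (F): F=GOWO U=BBOB R=WWWR D=RGYG L=YYOG
After move 4 (U'): U=BBBO F=YYWO R=GOWR B=WWYB L=RROG
After move 5 (F'): F=YOYW U=BBGW R=GORR D=RGYG L=ROOB
Query 1: U[0] = B
Query 2: U[1] = B
Query 3: F[3] = W
Query 4: B[0] = W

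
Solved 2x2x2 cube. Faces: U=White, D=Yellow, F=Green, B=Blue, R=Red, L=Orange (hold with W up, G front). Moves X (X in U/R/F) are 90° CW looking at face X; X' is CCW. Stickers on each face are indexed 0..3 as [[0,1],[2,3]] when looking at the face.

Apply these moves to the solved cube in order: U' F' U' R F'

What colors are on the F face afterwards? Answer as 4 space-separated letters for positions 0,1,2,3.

After move 1 (U'): U=WWWW F=OOGG R=GGRR B=RRBB L=BBOO
After move 2 (F'): F=OGOG U=WWGR R=YGYR D=BOYY L=BWOW
After move 3 (U'): U=WRWG F=BWOG R=OGYR B=YGBB L=RROW
After move 4 (R): R=YORG U=WWWG F=BOOY D=BBYY B=GGRB
After move 5 (F'): F=OYBO U=WWYR R=BOBG D=RWYY L=RGOW
Query: F face = OYBO

Answer: O Y B O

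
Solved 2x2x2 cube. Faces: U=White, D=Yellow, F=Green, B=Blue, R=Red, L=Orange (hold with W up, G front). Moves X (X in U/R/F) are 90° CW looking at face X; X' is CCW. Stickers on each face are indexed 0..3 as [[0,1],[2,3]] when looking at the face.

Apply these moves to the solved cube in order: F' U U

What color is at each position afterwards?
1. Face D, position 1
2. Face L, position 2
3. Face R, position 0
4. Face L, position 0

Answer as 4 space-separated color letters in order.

Answer: O O O Y

Derivation:
After move 1 (F'): F=GGGG U=WWRR R=YRYR D=OOYY L=OWOW
After move 2 (U): U=RWRW F=YRGG R=BBYR B=OWBB L=GGOW
After move 3 (U): U=RRWW F=BBGG R=OWYR B=GGBB L=YROW
Query 1: D[1] = O
Query 2: L[2] = O
Query 3: R[0] = O
Query 4: L[0] = Y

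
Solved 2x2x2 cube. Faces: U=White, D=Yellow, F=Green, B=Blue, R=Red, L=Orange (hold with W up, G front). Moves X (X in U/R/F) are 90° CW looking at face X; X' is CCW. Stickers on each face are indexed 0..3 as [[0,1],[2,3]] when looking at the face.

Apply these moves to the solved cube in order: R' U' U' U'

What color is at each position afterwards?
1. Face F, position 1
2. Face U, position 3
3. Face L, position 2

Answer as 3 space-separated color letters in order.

After move 1 (R'): R=RRRR U=WBWB F=GWGW D=YGYG B=YBYB
After move 2 (U'): U=BBWW F=OOGW R=GWRR B=RRYB L=YBOO
After move 3 (U'): U=BWBW F=YBGW R=OORR B=GWYB L=RROO
After move 4 (U'): U=WWBB F=RRGW R=YBRR B=OOYB L=GWOO
Query 1: F[1] = R
Query 2: U[3] = B
Query 3: L[2] = O

Answer: R B O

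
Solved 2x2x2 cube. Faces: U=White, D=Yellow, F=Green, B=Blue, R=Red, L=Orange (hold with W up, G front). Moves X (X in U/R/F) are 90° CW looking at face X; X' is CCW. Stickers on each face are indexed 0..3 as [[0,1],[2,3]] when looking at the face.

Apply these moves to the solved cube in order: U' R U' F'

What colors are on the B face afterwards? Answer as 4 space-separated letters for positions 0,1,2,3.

After move 1 (U'): U=WWWW F=OOGG R=GGRR B=RRBB L=BBOO
After move 2 (R): R=RGRG U=WOWG F=OYGY D=YBYR B=WRWB
After move 3 (U'): U=OGWW F=BBGY R=OYRG B=RGWB L=WROO
After move 4 (F'): F=BYBG U=OGOR R=BYYG D=ROYR L=WWOW
Query: B face = RGWB

Answer: R G W B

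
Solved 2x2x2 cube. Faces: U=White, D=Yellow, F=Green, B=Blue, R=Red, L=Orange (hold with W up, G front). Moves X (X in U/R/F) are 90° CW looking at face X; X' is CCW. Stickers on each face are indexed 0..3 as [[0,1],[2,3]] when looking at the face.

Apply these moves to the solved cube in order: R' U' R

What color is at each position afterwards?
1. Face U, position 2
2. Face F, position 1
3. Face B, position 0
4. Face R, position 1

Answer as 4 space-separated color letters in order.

After move 1 (R'): R=RRRR U=WBWB F=GWGW D=YGYG B=YBYB
After move 2 (U'): U=BBWW F=OOGW R=GWRR B=RRYB L=YBOO
After move 3 (R): R=RGRW U=BOWW F=OGGG D=YYYR B=WRBB
Query 1: U[2] = W
Query 2: F[1] = G
Query 3: B[0] = W
Query 4: R[1] = G

Answer: W G W G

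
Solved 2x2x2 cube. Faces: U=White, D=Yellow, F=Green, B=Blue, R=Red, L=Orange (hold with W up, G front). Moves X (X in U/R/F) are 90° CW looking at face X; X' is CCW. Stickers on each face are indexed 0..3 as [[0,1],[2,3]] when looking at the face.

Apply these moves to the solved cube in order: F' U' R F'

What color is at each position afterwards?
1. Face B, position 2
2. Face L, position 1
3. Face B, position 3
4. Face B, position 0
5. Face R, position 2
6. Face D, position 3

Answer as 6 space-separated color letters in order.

Answer: R G B R O Y

Derivation:
After move 1 (F'): F=GGGG U=WWRR R=YRYR D=OOYY L=OWOW
After move 2 (U'): U=WRWR F=OWGG R=GGYR B=YRBB L=BBOW
After move 3 (R): R=YGRG U=WWWG F=OOGY D=OBYY B=RRRB
After move 4 (F'): F=OYOG U=WWYR R=BGOG D=BWYY L=BGOW
Query 1: B[2] = R
Query 2: L[1] = G
Query 3: B[3] = B
Query 4: B[0] = R
Query 5: R[2] = O
Query 6: D[3] = Y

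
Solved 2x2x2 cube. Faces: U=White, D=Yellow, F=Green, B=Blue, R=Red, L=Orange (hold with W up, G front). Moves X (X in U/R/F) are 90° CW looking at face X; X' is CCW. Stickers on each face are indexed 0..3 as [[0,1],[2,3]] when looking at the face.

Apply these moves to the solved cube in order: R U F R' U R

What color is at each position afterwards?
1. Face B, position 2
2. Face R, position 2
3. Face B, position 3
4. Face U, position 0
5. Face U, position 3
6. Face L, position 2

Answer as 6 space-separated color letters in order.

After move 1 (R): R=RRRR U=WGWG F=GYGY D=YBYB B=WBWB
After move 2 (U): U=WWGG F=RRGY R=WBRR B=OOWB L=GYOO
After move 3 (F): F=GRYR U=WWOY R=GBGR D=RWYB L=GYOB
After move 4 (R'): R=BRGG U=WWOO F=GWYY D=RRYR B=BOWB
After move 5 (U): U=OWOW F=BRYY R=BOGG B=GYWB L=GWOB
After move 6 (R): R=GBGO U=OROY F=BRYR D=RWYG B=WYWB
Query 1: B[2] = W
Query 2: R[2] = G
Query 3: B[3] = B
Query 4: U[0] = O
Query 5: U[3] = Y
Query 6: L[2] = O

Answer: W G B O Y O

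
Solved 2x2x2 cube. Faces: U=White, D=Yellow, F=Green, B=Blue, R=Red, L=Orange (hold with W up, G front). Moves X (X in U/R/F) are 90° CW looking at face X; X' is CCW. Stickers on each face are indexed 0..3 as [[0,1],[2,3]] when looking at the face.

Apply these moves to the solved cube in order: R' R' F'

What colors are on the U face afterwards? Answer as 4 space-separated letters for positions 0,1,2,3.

Answer: W Y R R

Derivation:
After move 1 (R'): R=RRRR U=WBWB F=GWGW D=YGYG B=YBYB
After move 2 (R'): R=RRRR U=WYWY F=GBGB D=YWYW B=GBGB
After move 3 (F'): F=BBGG U=WYRR R=WRYR D=OOYW L=OYOW
Query: U face = WYRR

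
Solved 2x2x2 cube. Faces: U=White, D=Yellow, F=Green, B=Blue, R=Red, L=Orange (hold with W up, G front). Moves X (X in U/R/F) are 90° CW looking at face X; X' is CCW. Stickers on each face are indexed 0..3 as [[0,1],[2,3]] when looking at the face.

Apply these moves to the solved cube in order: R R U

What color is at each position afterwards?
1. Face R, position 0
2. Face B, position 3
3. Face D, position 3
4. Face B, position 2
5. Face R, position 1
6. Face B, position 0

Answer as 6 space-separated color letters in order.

After move 1 (R): R=RRRR U=WGWG F=GYGY D=YBYB B=WBWB
After move 2 (R): R=RRRR U=WYWY F=GBGB D=YWYW B=GBGB
After move 3 (U): U=WWYY F=RRGB R=GBRR B=OOGB L=GBOO
Query 1: R[0] = G
Query 2: B[3] = B
Query 3: D[3] = W
Query 4: B[2] = G
Query 5: R[1] = B
Query 6: B[0] = O

Answer: G B W G B O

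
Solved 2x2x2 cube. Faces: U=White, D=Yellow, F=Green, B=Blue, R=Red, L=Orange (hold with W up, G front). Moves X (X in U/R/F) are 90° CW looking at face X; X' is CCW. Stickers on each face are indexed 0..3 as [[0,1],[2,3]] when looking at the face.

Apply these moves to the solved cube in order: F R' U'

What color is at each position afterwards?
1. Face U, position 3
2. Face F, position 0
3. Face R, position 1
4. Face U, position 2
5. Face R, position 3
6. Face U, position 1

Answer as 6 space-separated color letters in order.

After move 1 (F): F=GGGG U=WWOO R=WRWR D=RRYY L=OYOY
After move 2 (R'): R=RRWW U=WBOB F=GWGO D=RGYG B=YBRB
After move 3 (U'): U=BBWO F=OYGO R=GWWW B=RRRB L=YBOY
Query 1: U[3] = O
Query 2: F[0] = O
Query 3: R[1] = W
Query 4: U[2] = W
Query 5: R[3] = W
Query 6: U[1] = B

Answer: O O W W W B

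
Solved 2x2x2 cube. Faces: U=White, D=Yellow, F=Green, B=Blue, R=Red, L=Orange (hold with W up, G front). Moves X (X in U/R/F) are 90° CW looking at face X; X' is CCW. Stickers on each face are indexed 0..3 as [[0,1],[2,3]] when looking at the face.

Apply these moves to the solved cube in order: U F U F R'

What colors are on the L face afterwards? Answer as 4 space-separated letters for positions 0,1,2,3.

After move 1 (U): U=WWWW F=RRGG R=BBRR B=OOBB L=GGOO
After move 2 (F): F=GRGR U=WWOG R=WBWR D=RBYY L=GYOY
After move 3 (U): U=OWGW F=WBGR R=OOWR B=GYBB L=GROY
After move 4 (F): F=GWRB U=OWYR R=GOWR D=WOYY L=GROB
After move 5 (R'): R=ORGW U=OBYG F=GWRR D=WWYB B=YYOB
Query: L face = GROB

Answer: G R O B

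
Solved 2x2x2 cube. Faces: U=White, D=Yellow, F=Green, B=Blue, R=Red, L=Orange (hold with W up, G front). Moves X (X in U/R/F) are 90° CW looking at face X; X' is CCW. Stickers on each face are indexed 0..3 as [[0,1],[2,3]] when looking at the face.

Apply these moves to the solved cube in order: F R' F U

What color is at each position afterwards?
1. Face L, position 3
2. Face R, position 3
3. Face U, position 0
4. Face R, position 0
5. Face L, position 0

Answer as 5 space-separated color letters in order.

Answer: G W Y Y G

Derivation:
After move 1 (F): F=GGGG U=WWOO R=WRWR D=RRYY L=OYOY
After move 2 (R'): R=RRWW U=WBOB F=GWGO D=RGYG B=YBRB
After move 3 (F): F=GGOW U=WBYY R=ORBW D=WRYG L=OROG
After move 4 (U): U=YWYB F=OROW R=YBBW B=ORRB L=GGOG
Query 1: L[3] = G
Query 2: R[3] = W
Query 3: U[0] = Y
Query 4: R[0] = Y
Query 5: L[0] = G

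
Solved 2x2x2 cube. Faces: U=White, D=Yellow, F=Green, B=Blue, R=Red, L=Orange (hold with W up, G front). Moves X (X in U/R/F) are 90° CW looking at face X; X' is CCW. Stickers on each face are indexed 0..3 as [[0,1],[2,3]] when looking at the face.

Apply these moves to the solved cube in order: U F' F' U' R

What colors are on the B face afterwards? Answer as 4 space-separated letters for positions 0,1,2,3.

Answer: Y B Y B

Derivation:
After move 1 (U): U=WWWW F=RRGG R=BBRR B=OOBB L=GGOO
After move 2 (F'): F=RGRG U=WWBR R=YBYR D=GOYY L=GWOW
After move 3 (F'): F=GGRR U=WWYY R=OBGR D=WWYY L=GROB
After move 4 (U'): U=WYWY F=GRRR R=GGGR B=OBBB L=OOOB
After move 5 (R): R=GGRG U=WRWR F=GWRY D=WBYO B=YBYB
Query: B face = YBYB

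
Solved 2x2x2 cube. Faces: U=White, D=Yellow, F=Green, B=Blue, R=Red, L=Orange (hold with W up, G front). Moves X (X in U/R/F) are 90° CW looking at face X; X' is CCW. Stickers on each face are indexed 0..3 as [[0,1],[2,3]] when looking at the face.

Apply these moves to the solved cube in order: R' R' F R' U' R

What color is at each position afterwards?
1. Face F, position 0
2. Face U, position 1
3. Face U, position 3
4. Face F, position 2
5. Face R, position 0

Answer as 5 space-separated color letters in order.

After move 1 (R'): R=RRRR U=WBWB F=GWGW D=YGYG B=YBYB
After move 2 (R'): R=RRRR U=WYWY F=GBGB D=YWYW B=GBGB
After move 3 (F): F=GGBB U=WYOO R=WRYR D=RRYW L=OYOW
After move 4 (R'): R=RRWY U=WGOG F=GYBO D=RGYB B=WBRB
After move 5 (U'): U=GGWO F=OYBO R=GYWY B=RRRB L=WBOW
After move 6 (R): R=WGYY U=GYWO F=OGBB D=RRYR B=ORGB
Query 1: F[0] = O
Query 2: U[1] = Y
Query 3: U[3] = O
Query 4: F[2] = B
Query 5: R[0] = W

Answer: O Y O B W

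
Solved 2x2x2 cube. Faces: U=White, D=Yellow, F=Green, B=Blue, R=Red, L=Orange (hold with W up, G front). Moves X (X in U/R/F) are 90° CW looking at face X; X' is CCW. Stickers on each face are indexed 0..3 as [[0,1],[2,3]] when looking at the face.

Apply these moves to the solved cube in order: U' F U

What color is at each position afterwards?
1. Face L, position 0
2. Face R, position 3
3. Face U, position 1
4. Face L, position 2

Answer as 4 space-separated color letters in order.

Answer: G R W O

Derivation:
After move 1 (U'): U=WWWW F=OOGG R=GGRR B=RRBB L=BBOO
After move 2 (F): F=GOGO U=WWOB R=WGWR D=RGYY L=BYOY
After move 3 (U): U=OWBW F=WGGO R=RRWR B=BYBB L=GOOY
Query 1: L[0] = G
Query 2: R[3] = R
Query 3: U[1] = W
Query 4: L[2] = O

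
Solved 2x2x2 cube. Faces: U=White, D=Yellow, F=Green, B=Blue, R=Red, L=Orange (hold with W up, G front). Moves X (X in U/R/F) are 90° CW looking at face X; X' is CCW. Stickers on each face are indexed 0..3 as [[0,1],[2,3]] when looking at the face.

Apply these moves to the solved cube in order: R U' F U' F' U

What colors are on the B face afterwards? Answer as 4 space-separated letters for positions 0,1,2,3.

After move 1 (R): R=RRRR U=WGWG F=GYGY D=YBYB B=WBWB
After move 2 (U'): U=GGWW F=OOGY R=GYRR B=RRWB L=WBOO
After move 3 (F): F=GOYO U=GGOB R=WYWR D=RGYB L=WYOB
After move 4 (U'): U=GBGO F=WYYO R=GOWR B=WYWB L=RROB
After move 5 (F'): F=YOWY U=GBGW R=GORR D=RBYB L=ROOG
After move 6 (U): U=GGWB F=GOWY R=WYRR B=ROWB L=YOOG
Query: B face = ROWB

Answer: R O W B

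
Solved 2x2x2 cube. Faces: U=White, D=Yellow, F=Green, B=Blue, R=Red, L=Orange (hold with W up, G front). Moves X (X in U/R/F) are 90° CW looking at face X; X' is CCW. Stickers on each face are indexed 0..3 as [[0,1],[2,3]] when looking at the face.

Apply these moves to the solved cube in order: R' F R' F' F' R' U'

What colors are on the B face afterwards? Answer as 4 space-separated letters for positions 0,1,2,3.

After move 1 (R'): R=RRRR U=WBWB F=GWGW D=YGYG B=YBYB
After move 2 (F): F=GGWW U=WBOO R=WRBR D=RRYG L=OYOG
After move 3 (R'): R=RRWB U=WYOY F=GBWO D=RGYW B=GBRB
After move 4 (F'): F=BOGW U=WYRW R=GRRB D=YGYW L=OYOO
After move 5 (F'): F=OWBG U=WYGR R=GRYB D=YOYW L=OWOR
After move 6 (R'): R=RBGY U=WRGG F=OYBR D=YWYG B=WBOB
After move 7 (U'): U=RGWG F=OWBR R=OYGY B=RBOB L=WBOR
Query: B face = RBOB

Answer: R B O B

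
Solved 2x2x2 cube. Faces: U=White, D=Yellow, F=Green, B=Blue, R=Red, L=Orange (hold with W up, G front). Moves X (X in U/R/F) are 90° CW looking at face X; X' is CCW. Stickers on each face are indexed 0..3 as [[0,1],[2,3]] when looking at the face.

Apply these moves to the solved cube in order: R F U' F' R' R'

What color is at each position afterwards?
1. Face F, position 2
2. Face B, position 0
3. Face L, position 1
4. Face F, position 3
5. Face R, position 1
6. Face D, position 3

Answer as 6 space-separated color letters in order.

After move 1 (R): R=RRRR U=WGWG F=GYGY D=YBYB B=WBWB
After move 2 (F): F=GGYY U=WGOO R=WRGR D=RRYB L=OYOB
After move 3 (U'): U=GOWO F=OYYY R=GGGR B=WRWB L=WBOB
After move 4 (F'): F=YYOY U=GOGG R=RGRR D=BBYB L=WOOW
After move 5 (R'): R=GRRR U=GWGW F=YOOG D=BYYY B=BRBB
After move 6 (R'): R=RRGR U=GBGB F=YWOW D=BOYG B=YRYB
Query 1: F[2] = O
Query 2: B[0] = Y
Query 3: L[1] = O
Query 4: F[3] = W
Query 5: R[1] = R
Query 6: D[3] = G

Answer: O Y O W R G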